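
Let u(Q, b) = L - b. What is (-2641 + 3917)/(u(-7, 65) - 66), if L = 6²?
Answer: -1276/95 ≈ -13.432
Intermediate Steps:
L = 36
u(Q, b) = 36 - b
(-2641 + 3917)/(u(-7, 65) - 66) = (-2641 + 3917)/((36 - 1*65) - 66) = 1276/((36 - 65) - 66) = 1276/(-29 - 66) = 1276/(-95) = 1276*(-1/95) = -1276/95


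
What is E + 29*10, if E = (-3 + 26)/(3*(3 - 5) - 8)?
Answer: 4037/14 ≈ 288.36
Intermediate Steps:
E = -23/14 (E = 23/(3*(-2) - 8) = 23/(-6 - 8) = 23/(-14) = 23*(-1/14) = -23/14 ≈ -1.6429)
E + 29*10 = -23/14 + 29*10 = -23/14 + 290 = 4037/14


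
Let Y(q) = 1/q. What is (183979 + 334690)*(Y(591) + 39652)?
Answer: 12154662062777/591 ≈ 2.0566e+10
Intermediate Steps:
(183979 + 334690)*(Y(591) + 39652) = (183979 + 334690)*(1/591 + 39652) = 518669*(1/591 + 39652) = 518669*(23434333/591) = 12154662062777/591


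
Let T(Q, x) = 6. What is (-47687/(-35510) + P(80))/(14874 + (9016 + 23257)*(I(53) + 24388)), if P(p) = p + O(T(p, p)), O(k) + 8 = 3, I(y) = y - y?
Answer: 2710937/27949523216980 ≈ 9.6994e-8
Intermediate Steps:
I(y) = 0
O(k) = -5 (O(k) = -8 + 3 = -5)
P(p) = -5 + p (P(p) = p - 5 = -5 + p)
(-47687/(-35510) + P(80))/(14874 + (9016 + 23257)*(I(53) + 24388)) = (-47687/(-35510) + (-5 + 80))/(14874 + (9016 + 23257)*(0 + 24388)) = (-47687*(-1/35510) + 75)/(14874 + 32273*24388) = (47687/35510 + 75)/(14874 + 787073924) = (2710937/35510)/787088798 = (2710937/35510)*(1/787088798) = 2710937/27949523216980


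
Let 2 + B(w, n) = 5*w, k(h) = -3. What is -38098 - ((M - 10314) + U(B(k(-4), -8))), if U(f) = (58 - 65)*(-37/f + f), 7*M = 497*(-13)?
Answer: -458401/17 ≈ -26965.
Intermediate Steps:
M = -923 (M = (497*(-13))/7 = (⅐)*(-6461) = -923)
B(w, n) = -2 + 5*w
U(f) = -7*f + 259/f (U(f) = -7*(f - 37/f) = -7*f + 259/f)
-38098 - ((M - 10314) + U(B(k(-4), -8))) = -38098 - ((-923 - 10314) + (-7*(-2 + 5*(-3)) + 259/(-2 + 5*(-3)))) = -38098 - (-11237 + (-7*(-2 - 15) + 259/(-2 - 15))) = -38098 - (-11237 + (-7*(-17) + 259/(-17))) = -38098 - (-11237 + (119 + 259*(-1/17))) = -38098 - (-11237 + (119 - 259/17)) = -38098 - (-11237 + 1764/17) = -38098 - 1*(-189265/17) = -38098 + 189265/17 = -458401/17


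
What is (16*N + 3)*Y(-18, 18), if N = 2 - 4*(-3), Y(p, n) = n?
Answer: 4086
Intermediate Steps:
N = 14 (N = 2 + 12 = 14)
(16*N + 3)*Y(-18, 18) = (16*14 + 3)*18 = (224 + 3)*18 = 227*18 = 4086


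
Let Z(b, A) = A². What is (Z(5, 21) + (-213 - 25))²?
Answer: 41209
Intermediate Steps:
(Z(5, 21) + (-213 - 25))² = (21² + (-213 - 25))² = (441 - 238)² = 203² = 41209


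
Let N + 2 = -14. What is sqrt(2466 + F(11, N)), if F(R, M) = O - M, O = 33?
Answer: sqrt(2515) ≈ 50.150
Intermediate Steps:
N = -16 (N = -2 - 14 = -16)
F(R, M) = 33 - M
sqrt(2466 + F(11, N)) = sqrt(2466 + (33 - 1*(-16))) = sqrt(2466 + (33 + 16)) = sqrt(2466 + 49) = sqrt(2515)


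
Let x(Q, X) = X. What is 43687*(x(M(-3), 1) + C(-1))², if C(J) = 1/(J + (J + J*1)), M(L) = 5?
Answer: 174748/9 ≈ 19416.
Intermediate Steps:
C(J) = 1/(3*J) (C(J) = 1/(J + (J + J)) = 1/(J + 2*J) = 1/(3*J))
43687*(x(M(-3), 1) + C(-1))² = 43687*(1 + (⅓)/(-1))² = 43687*(1 + (⅓)*(-1))² = 43687*(1 - ⅓)² = 43687*(⅔)² = 43687*(4/9) = 174748/9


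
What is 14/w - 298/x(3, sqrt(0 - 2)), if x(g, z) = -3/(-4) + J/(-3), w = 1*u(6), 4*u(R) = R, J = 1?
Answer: -10588/15 ≈ -705.87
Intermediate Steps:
u(R) = R/4
w = 3/2 (w = 1*((1/4)*6) = 1*(3/2) = 3/2 ≈ 1.5000)
x(g, z) = 5/12 (x(g, z) = -3/(-4) + 1/(-3) = -3*(-1/4) + 1*(-1/3) = 3/4 - 1/3 = 5/12)
14/w - 298/x(3, sqrt(0 - 2)) = 14/(3/2) - 298/5/12 = 14*(2/3) - 298*12/5 = 28/3 - 3576/5 = -10588/15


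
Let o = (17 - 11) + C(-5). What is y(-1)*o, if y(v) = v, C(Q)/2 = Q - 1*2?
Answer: 8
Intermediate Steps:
C(Q) = -4 + 2*Q (C(Q) = 2*(Q - 1*2) = 2*(Q - 2) = 2*(-2 + Q) = -4 + 2*Q)
o = -8 (o = (17 - 11) + (-4 + 2*(-5)) = 6 + (-4 - 10) = 6 - 14 = -8)
y(-1)*o = -1*(-8) = 8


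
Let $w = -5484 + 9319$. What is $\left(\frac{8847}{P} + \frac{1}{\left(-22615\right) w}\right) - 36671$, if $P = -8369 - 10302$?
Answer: $- \frac{59382421599953871}{1619308290275} \approx -36672.0$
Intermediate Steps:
$P = -18671$ ($P = -8369 - 10302 = -18671$)
$w = 3835$
$\left(\frac{8847}{P} + \frac{1}{\left(-22615\right) w}\right) - 36671 = \left(\frac{8847}{-18671} + \frac{1}{\left(-22615\right) 3835}\right) - 36671 = \left(8847 \left(- \frac{1}{18671}\right) - \frac{1}{86728525}\right) - 36671 = \left(- \frac{8847}{18671} - \frac{1}{86728525}\right) - 36671 = - \frac{767287279346}{1619308290275} - 36671 = - \frac{59382421599953871}{1619308290275}$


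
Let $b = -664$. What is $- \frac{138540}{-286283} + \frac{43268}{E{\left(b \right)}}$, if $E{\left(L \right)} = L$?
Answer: $- \frac{3073725571}{47522978} \approx -64.679$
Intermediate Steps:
$- \frac{138540}{-286283} + \frac{43268}{E{\left(b \right)}} = - \frac{138540}{-286283} + \frac{43268}{-664} = \left(-138540\right) \left(- \frac{1}{286283}\right) + 43268 \left(- \frac{1}{664}\right) = \frac{138540}{286283} - \frac{10817}{166} = - \frac{3073725571}{47522978}$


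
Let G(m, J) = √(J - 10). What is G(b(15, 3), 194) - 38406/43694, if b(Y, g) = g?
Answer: -19203/21847 + 2*√46 ≈ 12.686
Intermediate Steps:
G(m, J) = √(-10 + J)
G(b(15, 3), 194) - 38406/43694 = √(-10 + 194) - 38406/43694 = √184 - 38406*1/43694 = 2*√46 - 19203/21847 = -19203/21847 + 2*√46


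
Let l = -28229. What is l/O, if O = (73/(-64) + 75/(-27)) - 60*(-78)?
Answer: -16259904/2693423 ≈ -6.0369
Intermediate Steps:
O = 2693423/576 (O = (73*(-1/64) + 75*(-1/27)) + 4680 = (-73/64 - 25/9) + 4680 = -2257/576 + 4680 = 2693423/576 ≈ 4676.1)
l/O = -28229/2693423/576 = -28229*576/2693423 = -16259904/2693423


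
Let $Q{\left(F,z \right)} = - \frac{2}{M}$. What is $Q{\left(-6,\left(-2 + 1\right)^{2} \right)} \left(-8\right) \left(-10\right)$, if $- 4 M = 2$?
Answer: $320$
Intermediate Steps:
$M = - \frac{1}{2}$ ($M = \left(- \frac{1}{4}\right) 2 = - \frac{1}{2} \approx -0.5$)
$Q{\left(F,z \right)} = 4$ ($Q{\left(F,z \right)} = - \frac{2}{- \frac{1}{2}} = \left(-2\right) \left(-2\right) = 4$)
$Q{\left(-6,\left(-2 + 1\right)^{2} \right)} \left(-8\right) \left(-10\right) = 4 \left(-8\right) \left(-10\right) = \left(-32\right) \left(-10\right) = 320$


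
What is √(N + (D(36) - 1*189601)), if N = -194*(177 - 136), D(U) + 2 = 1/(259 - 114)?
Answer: 2*I*√1038408945/145 ≈ 444.47*I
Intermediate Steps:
D(U) = -289/145 (D(U) = -2 + 1/(259 - 114) = -2 + 1/145 = -289/145)
N = -7954 (N = -194*41 = -7954)
√(N + (D(36) - 1*189601)) = √(-7954 + (-289/145 - 1*189601)) = √(-7954 + (-289/145 - 189601)) = √(-7954 - 27492434/145) = √(-28645764/145) = 2*I*√1038408945/145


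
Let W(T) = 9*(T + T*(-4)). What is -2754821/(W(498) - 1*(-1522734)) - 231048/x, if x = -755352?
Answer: -2673057991/1759326712 ≈ -1.5194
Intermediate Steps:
W(T) = -27*T (W(T) = 9*(T - 4*T) = 9*(-3*T) = -27*T)
-2754821/(W(498) - 1*(-1522734)) - 231048/x = -2754821/(-27*498 - 1*(-1522734)) - 231048/(-755352) = -2754821/(-13446 + 1522734) - 231048*(-1/755352) = -2754821/1509288 + 3209/10491 = -2673057991/1759326712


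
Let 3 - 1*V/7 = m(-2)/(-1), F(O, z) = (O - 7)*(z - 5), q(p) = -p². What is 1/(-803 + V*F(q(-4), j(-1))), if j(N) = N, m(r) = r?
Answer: 1/163 ≈ 0.0061350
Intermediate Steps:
F(O, z) = (-7 + O)*(-5 + z)
V = 7 (V = 21 - (-14)/(-1) = 21 - (-14)*(-1) = 21 - 7*2 = 21 - 14 = 7)
1/(-803 + V*F(q(-4), j(-1))) = 1/(-803 + 7*(35 - 7*(-1) - (-5)*(-4)² - 1*(-4)²*(-1))) = 1/(-803 + 7*(35 + 7 - (-5)*16 - 1*16*(-1))) = 1/(-803 + 7*(35 + 7 - 5*(-16) - 16*(-1))) = 1/(-803 + 7*(35 + 7 + 80 + 16)) = 1/(-803 + 7*138) = 1/(-803 + 966) = 1/163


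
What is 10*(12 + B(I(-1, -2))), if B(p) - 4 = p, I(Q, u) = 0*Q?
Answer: 160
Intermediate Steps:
I(Q, u) = 0
B(p) = 4 + p
10*(12 + B(I(-1, -2))) = 10*(12 + (4 + 0)) = 10*(12 + 4) = 10*16 = 160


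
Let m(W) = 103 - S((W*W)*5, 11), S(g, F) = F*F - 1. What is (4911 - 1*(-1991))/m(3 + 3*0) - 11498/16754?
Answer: -3406811/8377 ≈ -406.69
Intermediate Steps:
S(g, F) = -1 + F² (S(g, F) = F² - 1 = -1 + F²)
m(W) = -17 (m(W) = 103 - (-1 + 11²) = 103 - (-1 + 121) = 103 - 1*120 = 103 - 120 = -17)
(4911 - 1*(-1991))/m(3 + 3*0) - 11498/16754 = (4911 - 1*(-1991))/(-17) - 11498/16754 = (4911 + 1991)*(-1/17) - 11498*1/16754 = 6902*(-1/17) - 5749/8377 = -406 - 5749/8377 = -3406811/8377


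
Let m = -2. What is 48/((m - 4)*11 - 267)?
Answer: -16/111 ≈ -0.14414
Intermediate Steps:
48/((m - 4)*11 - 267) = 48/((-2 - 4)*11 - 267) = 48/(-6*11 - 267) = 48/(-66 - 267) = 48/(-333) = -1/333*48 = -16/111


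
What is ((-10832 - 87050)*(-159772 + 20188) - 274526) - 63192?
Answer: 13662423370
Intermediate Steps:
((-10832 - 87050)*(-159772 + 20188) - 274526) - 63192 = (-97882*(-139584) - 274526) - 63192 = (13662761088 - 274526) - 63192 = 13662486562 - 63192 = 13662423370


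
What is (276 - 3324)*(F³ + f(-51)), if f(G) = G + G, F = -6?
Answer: 969264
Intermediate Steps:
f(G) = 2*G
(276 - 3324)*(F³ + f(-51)) = (276 - 3324)*((-6)³ + 2*(-51)) = -3048*(-216 - 102) = -3048*(-318) = 969264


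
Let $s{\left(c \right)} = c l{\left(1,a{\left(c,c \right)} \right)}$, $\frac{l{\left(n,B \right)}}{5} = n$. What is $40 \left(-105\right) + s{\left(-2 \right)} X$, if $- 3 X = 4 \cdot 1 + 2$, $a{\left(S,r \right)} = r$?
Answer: $-4180$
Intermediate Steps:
$X = -2$ ($X = - \frac{4 \cdot 1 + 2}{3} = - \frac{4 + 2}{3} = \left(- \frac{1}{3}\right) 6 = -2$)
$l{\left(n,B \right)} = 5 n$
$s{\left(c \right)} = 5 c$ ($s{\left(c \right)} = c 5 \cdot 1 = c 5 = 5 c$)
$40 \left(-105\right) + s{\left(-2 \right)} X = 40 \left(-105\right) + 5 \left(-2\right) \left(-2\right) = -4200 - -20 = -4200 + 20 = -4180$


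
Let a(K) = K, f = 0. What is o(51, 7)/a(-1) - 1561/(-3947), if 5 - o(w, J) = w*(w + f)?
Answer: 10247973/3947 ≈ 2596.4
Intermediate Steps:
o(w, J) = 5 - w² (o(w, J) = 5 - w*(w + 0) = 5 - w*w = 5 - w²)
o(51, 7)/a(-1) - 1561/(-3947) = (5 - 1*51²)/(-1) - 1561/(-3947) = (5 - 1*2601)*(-1) - 1561*(-1/3947) = (5 - 2601)*(-1) + 1561/3947 = -2596*(-1) + 1561/3947 = 2596 + 1561/3947 = 10247973/3947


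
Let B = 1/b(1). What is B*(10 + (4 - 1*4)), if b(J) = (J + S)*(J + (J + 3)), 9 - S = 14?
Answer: -½ ≈ -0.50000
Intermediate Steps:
S = -5 (S = 9 - 1*14 = 9 - 14 = -5)
b(J) = (-5 + J)*(3 + 2*J) (b(J) = (J - 5)*(J + (J + 3)) = (-5 + J)*(J + (3 + J)) = (-5 + J)*(3 + 2*J))
B = -1/20 (B = 1/(-15 - 7*1 + 2*1²) = 1/(-15 - 7 + 2*1) = 1/(-15 - 7 + 2) = 1/(-20) = -1/20 ≈ -0.050000)
B*(10 + (4 - 1*4)) = -(10 + (4 - 1*4))/20 = -(10 + (4 - 4))/20 = -(10 + 0)/20 = -1/20*10 = -½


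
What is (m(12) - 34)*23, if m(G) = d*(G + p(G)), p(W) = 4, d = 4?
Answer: 690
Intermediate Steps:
m(G) = 16 + 4*G (m(G) = 4*(G + 4) = 4*(4 + G) = 16 + 4*G)
(m(12) - 34)*23 = ((16 + 4*12) - 34)*23 = ((16 + 48) - 34)*23 = (64 - 34)*23 = 30*23 = 690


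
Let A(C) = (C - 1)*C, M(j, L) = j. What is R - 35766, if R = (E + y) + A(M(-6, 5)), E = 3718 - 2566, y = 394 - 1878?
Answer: -36056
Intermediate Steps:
A(C) = C*(-1 + C) (A(C) = (-1 + C)*C = C*(-1 + C))
y = -1484
E = 1152
R = -290 (R = (1152 - 1484) - 6*(-1 - 6) = -332 - 6*(-7) = -332 + 42 = -290)
R - 35766 = -290 - 35766 = -36056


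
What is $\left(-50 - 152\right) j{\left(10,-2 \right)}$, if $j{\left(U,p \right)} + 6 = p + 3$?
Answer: $1010$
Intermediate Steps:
$j{\left(U,p \right)} = -3 + p$ ($j{\left(U,p \right)} = -6 + \left(p + 3\right) = -6 + \left(3 + p\right) = -3 + p$)
$\left(-50 - 152\right) j{\left(10,-2 \right)} = \left(-50 - 152\right) \left(-3 - 2\right) = \left(-202\right) \left(-5\right) = 1010$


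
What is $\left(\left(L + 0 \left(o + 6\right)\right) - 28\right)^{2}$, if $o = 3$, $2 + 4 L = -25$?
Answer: $\frac{19321}{16} \approx 1207.6$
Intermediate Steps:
$L = - \frac{27}{4}$ ($L = - \frac{1}{2} + \frac{1}{4} \left(-25\right) = - \frac{1}{2} - \frac{25}{4} = - \frac{27}{4} \approx -6.75$)
$\left(\left(L + 0 \left(o + 6\right)\right) - 28\right)^{2} = \left(\left(- \frac{27}{4} + 0 \left(3 + 6\right)\right) - 28\right)^{2} = \left(\left(- \frac{27}{4} + 0 \cdot 9\right) - 28\right)^{2} = \left(\left(- \frac{27}{4} + 0\right) - 28\right)^{2} = \left(- \frac{27}{4} - 28\right)^{2} = \left(- \frac{139}{4}\right)^{2} = \frac{19321}{16}$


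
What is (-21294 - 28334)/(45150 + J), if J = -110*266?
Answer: -24814/7945 ≈ -3.1232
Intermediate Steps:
J = -29260
(-21294 - 28334)/(45150 + J) = (-21294 - 28334)/(45150 - 29260) = -49628/15890 = -49628*1/15890 = -24814/7945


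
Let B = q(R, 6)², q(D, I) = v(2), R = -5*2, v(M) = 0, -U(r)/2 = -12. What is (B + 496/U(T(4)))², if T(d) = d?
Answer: 3844/9 ≈ 427.11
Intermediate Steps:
U(r) = 24 (U(r) = -2*(-12) = 24)
R = -10
q(D, I) = 0
B = 0 (B = 0² = 0)
(B + 496/U(T(4)))² = (0 + 496/24)² = (0 + 496*(1/24))² = (0 + 62/3)² = (62/3)² = 3844/9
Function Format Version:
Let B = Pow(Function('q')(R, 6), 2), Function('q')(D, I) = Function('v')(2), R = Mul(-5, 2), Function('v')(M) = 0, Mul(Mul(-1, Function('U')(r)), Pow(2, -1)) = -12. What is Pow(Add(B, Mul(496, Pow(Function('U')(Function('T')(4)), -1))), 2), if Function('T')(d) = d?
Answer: Rational(3844, 9) ≈ 427.11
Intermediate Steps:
Function('U')(r) = 24 (Function('U')(r) = Mul(-2, -12) = 24)
R = -10
Function('q')(D, I) = 0
B = 0 (B = Pow(0, 2) = 0)
Pow(Add(B, Mul(496, Pow(Function('U')(Function('T')(4)), -1))), 2) = Pow(Add(0, Mul(496, Pow(24, -1))), 2) = Pow(Add(0, Mul(496, Rational(1, 24))), 2) = Pow(Add(0, Rational(62, 3)), 2) = Pow(Rational(62, 3), 2) = Rational(3844, 9)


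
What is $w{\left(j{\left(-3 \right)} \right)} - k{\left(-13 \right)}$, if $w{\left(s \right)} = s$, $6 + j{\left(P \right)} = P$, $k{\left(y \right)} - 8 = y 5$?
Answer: $48$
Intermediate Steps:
$k{\left(y \right)} = 8 + 5 y$ ($k{\left(y \right)} = 8 + y 5 = 8 + 5 y$)
$j{\left(P \right)} = -6 + P$
$w{\left(j{\left(-3 \right)} \right)} - k{\left(-13 \right)} = \left(-6 - 3\right) - \left(8 + 5 \left(-13\right)\right) = -9 - \left(8 - 65\right) = -9 - -57 = -9 + 57 = 48$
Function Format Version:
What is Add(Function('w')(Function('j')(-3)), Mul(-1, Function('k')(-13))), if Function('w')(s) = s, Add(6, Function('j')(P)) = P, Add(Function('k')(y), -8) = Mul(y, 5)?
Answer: 48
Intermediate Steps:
Function('k')(y) = Add(8, Mul(5, y)) (Function('k')(y) = Add(8, Mul(y, 5)) = Add(8, Mul(5, y)))
Function('j')(P) = Add(-6, P)
Add(Function('w')(Function('j')(-3)), Mul(-1, Function('k')(-13))) = Add(Add(-6, -3), Mul(-1, Add(8, Mul(5, -13)))) = Add(-9, Mul(-1, Add(8, -65))) = Add(-9, Mul(-1, -57)) = Add(-9, 57) = 48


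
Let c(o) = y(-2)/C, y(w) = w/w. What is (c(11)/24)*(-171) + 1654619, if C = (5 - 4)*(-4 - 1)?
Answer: 66184817/40 ≈ 1.6546e+6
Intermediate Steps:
y(w) = 1
C = -5 (C = 1*(-5) = -5)
c(o) = -1/5 (c(o) = 1/(-5) = 1*(-1/5) = -1/5)
(c(11)/24)*(-171) + 1654619 = -1/5/24*(-171) + 1654619 = -1/5*1/24*(-171) + 1654619 = -1/120*(-171) + 1654619 = 57/40 + 1654619 = 66184817/40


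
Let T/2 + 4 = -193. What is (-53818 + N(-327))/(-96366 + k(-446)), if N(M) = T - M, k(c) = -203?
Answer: 53885/96569 ≈ 0.55799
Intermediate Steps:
T = -394 (T = -8 + 2*(-193) = -8 - 386 = -394)
N(M) = -394 - M
(-53818 + N(-327))/(-96366 + k(-446)) = (-53818 + (-394 - 1*(-327)))/(-96366 - 203) = (-53818 + (-394 + 327))/(-96569) = (-53818 - 67)*(-1/96569) = -53885*(-1/96569) = 53885/96569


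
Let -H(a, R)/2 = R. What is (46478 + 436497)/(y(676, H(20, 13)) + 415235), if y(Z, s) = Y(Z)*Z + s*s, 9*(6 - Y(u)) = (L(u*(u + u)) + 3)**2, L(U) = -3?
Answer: 482975/419967 ≈ 1.1500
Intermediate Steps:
Y(u) = 6 (Y(u) = 6 - (-3 + 3)**2/9 = 6 - 1/9*0**2 = 6 - 1/9*0 = 6 + 0 = 6)
H(a, R) = -2*R
y(Z, s) = s**2 + 6*Z (y(Z, s) = 6*Z + s*s = 6*Z + s**2 = s**2 + 6*Z)
(46478 + 436497)/(y(676, H(20, 13)) + 415235) = (46478 + 436497)/(((-2*13)**2 + 6*676) + 415235) = 482975/(((-26)**2 + 4056) + 415235) = 482975/((676 + 4056) + 415235) = 482975/(4732 + 415235) = 482975/419967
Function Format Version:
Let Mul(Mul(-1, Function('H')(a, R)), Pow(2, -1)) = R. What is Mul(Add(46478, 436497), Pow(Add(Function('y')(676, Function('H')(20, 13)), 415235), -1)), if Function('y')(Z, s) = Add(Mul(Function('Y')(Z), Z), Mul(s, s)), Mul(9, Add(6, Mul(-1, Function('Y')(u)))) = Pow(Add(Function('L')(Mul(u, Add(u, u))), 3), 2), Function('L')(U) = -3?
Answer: Rational(482975, 419967) ≈ 1.1500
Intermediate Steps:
Function('Y')(u) = 6 (Function('Y')(u) = Add(6, Mul(Rational(-1, 9), Pow(Add(-3, 3), 2))) = Add(6, Mul(Rational(-1, 9), Pow(0, 2))) = Add(6, Mul(Rational(-1, 9), 0)) = Add(6, 0) = 6)
Function('H')(a, R) = Mul(-2, R)
Function('y')(Z, s) = Add(Pow(s, 2), Mul(6, Z)) (Function('y')(Z, s) = Add(Mul(6, Z), Mul(s, s)) = Add(Mul(6, Z), Pow(s, 2)) = Add(Pow(s, 2), Mul(6, Z)))
Mul(Add(46478, 436497), Pow(Add(Function('y')(676, Function('H')(20, 13)), 415235), -1)) = Mul(Add(46478, 436497), Pow(Add(Add(Pow(Mul(-2, 13), 2), Mul(6, 676)), 415235), -1)) = Mul(482975, Pow(Add(Add(Pow(-26, 2), 4056), 415235), -1)) = Mul(482975, Pow(Add(Add(676, 4056), 415235), -1)) = Mul(482975, Pow(Add(4732, 415235), -1)) = Mul(482975, Pow(419967, -1)) = Mul(482975, Rational(1, 419967)) = Rational(482975, 419967)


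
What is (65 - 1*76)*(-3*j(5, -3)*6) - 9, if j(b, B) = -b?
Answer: -999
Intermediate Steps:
(65 - 1*76)*(-3*j(5, -3)*6) - 9 = (65 - 1*76)*(-(-3)*5*6) - 9 = (65 - 76)*(-3*(-5)*6) - 9 = -165*6 - 9 = -11*90 - 9 = -990 - 9 = -999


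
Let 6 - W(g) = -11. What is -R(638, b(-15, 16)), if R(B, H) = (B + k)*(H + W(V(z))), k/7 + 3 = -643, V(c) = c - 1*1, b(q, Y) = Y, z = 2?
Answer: 128172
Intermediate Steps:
V(c) = -1 + c (V(c) = c - 1 = -1 + c)
W(g) = 17 (W(g) = 6 - 1*(-11) = 6 + 11 = 17)
k = -4522 (k = -21 + 7*(-643) = -21 - 4501 = -4522)
R(B, H) = (-4522 + B)*(17 + H) (R(B, H) = (B - 4522)*(H + 17) = (-4522 + B)*(17 + H))
-R(638, b(-15, 16)) = -(-76874 - 4522*16 + 17*638 + 638*16) = -(-76874 - 72352 + 10846 + 10208) = -1*(-128172) = 128172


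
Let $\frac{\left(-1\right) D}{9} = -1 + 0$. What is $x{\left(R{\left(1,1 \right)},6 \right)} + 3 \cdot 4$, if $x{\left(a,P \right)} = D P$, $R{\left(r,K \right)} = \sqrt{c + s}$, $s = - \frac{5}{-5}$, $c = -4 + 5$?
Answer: $66$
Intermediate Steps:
$c = 1$
$s = 1$ ($s = \left(-5\right) \left(- \frac{1}{5}\right) = 1$)
$D = 9$ ($D = - 9 \left(-1 + 0\right) = \left(-9\right) \left(-1\right) = 9$)
$R{\left(r,K \right)} = \sqrt{2}$ ($R{\left(r,K \right)} = \sqrt{1 + 1} = \sqrt{2}$)
$x{\left(a,P \right)} = 9 P$
$x{\left(R{\left(1,1 \right)},6 \right)} + 3 \cdot 4 = 9 \cdot 6 + 3 \cdot 4 = 54 + 12 = 66$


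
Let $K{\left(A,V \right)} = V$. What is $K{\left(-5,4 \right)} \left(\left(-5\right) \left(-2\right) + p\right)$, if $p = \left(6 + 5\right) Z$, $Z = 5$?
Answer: $260$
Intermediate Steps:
$p = 55$ ($p = \left(6 + 5\right) 5 = 11 \cdot 5 = 55$)
$K{\left(-5,4 \right)} \left(\left(-5\right) \left(-2\right) + p\right) = 4 \left(\left(-5\right) \left(-2\right) + 55\right) = 4 \left(10 + 55\right) = 4 \cdot 65 = 260$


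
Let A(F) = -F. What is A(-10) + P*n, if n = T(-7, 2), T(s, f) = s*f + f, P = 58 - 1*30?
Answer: -326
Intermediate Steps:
P = 28 (P = 58 - 30 = 28)
T(s, f) = f + f*s (T(s, f) = f*s + f = f + f*s)
n = -12 (n = 2*(1 - 7) = 2*(-6) = -12)
A(-10) + P*n = -1*(-10) + 28*(-12) = 10 - 336 = -326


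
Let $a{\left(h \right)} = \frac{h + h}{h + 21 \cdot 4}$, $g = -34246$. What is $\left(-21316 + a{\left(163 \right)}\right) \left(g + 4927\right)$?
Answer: $\frac{154356501594}{247} \approx 6.2492 \cdot 10^{8}$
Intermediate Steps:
$a{\left(h \right)} = \frac{2 h}{84 + h}$ ($a{\left(h \right)} = \frac{2 h}{h + 84} = \frac{2 h}{84 + h}$)
$\left(-21316 + a{\left(163 \right)}\right) \left(g + 4927\right) = \left(-21316 + 2 \cdot 163 \frac{1}{84 + 163}\right) \left(-34246 + 4927\right) = \left(-21316 + 2 \cdot 163 \cdot \frac{1}{247}\right) \left(-29319\right) = \left(-21316 + \frac{326}{247}\right) \left(-29319\right) = \left(- \frac{5264726}{247}\right) \left(-29319\right) = \frac{154356501594}{247}$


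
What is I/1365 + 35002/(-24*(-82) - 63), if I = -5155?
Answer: 843499/57785 ≈ 14.597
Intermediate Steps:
I/1365 + 35002/(-24*(-82) - 63) = -5155/1365 + 35002/(-24*(-82) - 63) = -5155*1/1365 + 35002/(1968 - 63) = -1031/273 + 35002/1905 = 843499/57785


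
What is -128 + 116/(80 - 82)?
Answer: -186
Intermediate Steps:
-128 + 116/(80 - 82) = -128 + 116/(-2) = -128 + 116*(-1/2) = -128 - 58 = -186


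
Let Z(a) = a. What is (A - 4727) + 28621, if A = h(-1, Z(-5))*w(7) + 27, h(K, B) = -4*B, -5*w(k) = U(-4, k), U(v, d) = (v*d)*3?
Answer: 24257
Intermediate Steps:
U(v, d) = 3*d*v (U(v, d) = (d*v)*3 = 3*d*v)
w(k) = 12*k/5 (w(k) = -3*k*(-4)/5 = -(-12)*k/5 = 12*k/5)
A = 363 (A = (-4*(-5))*((12/5)*7) + 27 = 20*(84/5) + 27 = 336 + 27 = 363)
(A - 4727) + 28621 = (363 - 4727) + 28621 = -4364 + 28621 = 24257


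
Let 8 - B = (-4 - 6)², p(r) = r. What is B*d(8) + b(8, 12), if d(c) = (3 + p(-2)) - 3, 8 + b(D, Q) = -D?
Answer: 168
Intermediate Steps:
b(D, Q) = -8 - D
d(c) = -2 (d(c) = (3 - 2) - 3 = 1 - 3 = -2)
B = -92 (B = 8 - (-4 - 6)² = 8 - 1*(-10)² = 8 - 1*100 = 8 - 100 = -92)
B*d(8) + b(8, 12) = -92*(-2) + (-8 - 1*8) = 184 + (-8 - 8) = 184 - 16 = 168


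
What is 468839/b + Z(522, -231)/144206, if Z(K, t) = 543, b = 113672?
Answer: 33835560365/8196092216 ≈ 4.1283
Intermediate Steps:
468839/b + Z(522, -231)/144206 = 468839/113672 + 543/144206 = 33835560365/8196092216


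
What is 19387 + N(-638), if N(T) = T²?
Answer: 426431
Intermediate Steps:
19387 + N(-638) = 19387 + (-638)² = 19387 + 407044 = 426431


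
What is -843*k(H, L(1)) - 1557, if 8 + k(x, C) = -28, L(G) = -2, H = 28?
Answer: 28791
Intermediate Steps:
k(x, C) = -36 (k(x, C) = -8 - 28 = -36)
-843*k(H, L(1)) - 1557 = -843*(-36) - 1557 = 30348 - 1557 = 28791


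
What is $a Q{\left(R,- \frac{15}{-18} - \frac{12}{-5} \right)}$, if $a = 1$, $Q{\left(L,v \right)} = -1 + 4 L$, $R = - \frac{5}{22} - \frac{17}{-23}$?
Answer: $\frac{265}{253} \approx 1.0474$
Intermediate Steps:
$R = \frac{259}{506}$ ($R = \left(-5\right) \frac{1}{22} - - \frac{17}{23} = - \frac{5}{22} + \frac{17}{23} = \frac{259}{506} \approx 0.51186$)
$a Q{\left(R,- \frac{15}{-18} - \frac{12}{-5} \right)} = 1 \left(-1 + 4 \cdot \frac{259}{506}\right) = 1 \left(-1 + \frac{518}{253}\right) = 1 \cdot \frac{265}{253} = \frac{265}{253}$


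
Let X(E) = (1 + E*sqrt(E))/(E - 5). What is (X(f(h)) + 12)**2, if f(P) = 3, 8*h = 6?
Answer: 139 - 69*sqrt(3)/2 ≈ 79.244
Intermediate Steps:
h = 3/4 (h = (1/8)*6 = 3/4 ≈ 0.75000)
X(E) = (1 + E**(3/2))/(-5 + E)
(X(f(h)) + 12)**2 = ((1 + 3**(3/2))/(-5 + 3) + 12)**2 = ((1 + 3*sqrt(3))/(-2) + 12)**2 = (-(1 + 3*sqrt(3))/2 + 12)**2 = ((-1/2 - 3*sqrt(3)/2) + 12)**2 = (23/2 - 3*sqrt(3)/2)**2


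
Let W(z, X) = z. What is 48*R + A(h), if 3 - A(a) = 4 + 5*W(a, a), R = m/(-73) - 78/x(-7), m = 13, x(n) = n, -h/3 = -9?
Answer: 199448/511 ≈ 390.31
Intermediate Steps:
h = 27 (h = -3*(-9) = 27)
R = 5603/511 (R = 13/(-73) - 78/(-7) = 13*(-1/73) - 78*(-1/7) = -13/73 + 78/7 = 5603/511 ≈ 10.965)
A(a) = -1 - 5*a (A(a) = 3 - (4 + 5*a) = 3 + (-4 - 5*a) = -1 - 5*a)
48*R + A(h) = 48*(5603/511) + (-1 - 5*27) = 268944/511 + (-1 - 135) = 268944/511 - 136 = 199448/511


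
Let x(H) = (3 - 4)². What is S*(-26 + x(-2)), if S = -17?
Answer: 425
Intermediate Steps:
x(H) = 1 (x(H) = (-1)² = 1)
S*(-26 + x(-2)) = -17*(-26 + 1) = -17*(-25) = 425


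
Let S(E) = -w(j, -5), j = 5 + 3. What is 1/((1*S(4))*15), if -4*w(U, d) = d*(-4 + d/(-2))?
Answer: 8/225 ≈ 0.035556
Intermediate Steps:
j = 8
w(U, d) = -d*(-4 - d/2)/4 (w(U, d) = -d*(-4 + d/(-2))/4 = -d*(-4 + d*(-1/2))/4 = -d*(-4 - d/2)/4)
S(E) = 15/8 (S(E) = -(-5)*(8 - 5)/8 = -(-5)*3/8 = -1*(-15/8) = 15/8)
1/((1*S(4))*15) = 1/((1*(15/8))*15) = 1/((15/8)*15) = 1/(225/8) = 8/225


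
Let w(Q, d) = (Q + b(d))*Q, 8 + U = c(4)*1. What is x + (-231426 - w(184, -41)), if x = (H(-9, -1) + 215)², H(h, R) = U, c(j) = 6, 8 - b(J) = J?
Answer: -228929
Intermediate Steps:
b(J) = 8 - J
U = -2 (U = -8 + 6*1 = -8 + 6 = -2)
H(h, R) = -2
w(Q, d) = Q*(8 + Q - d) (w(Q, d) = (Q + (8 - d))*Q = (8 + Q - d)*Q = Q*(8 + Q - d))
x = 45369 (x = (-2 + 215)² = 213² = 45369)
x + (-231426 - w(184, -41)) = 45369 + (-231426 - 184*(8 + 184 - 1*(-41))) = 45369 + (-231426 - 184*(8 + 184 + 41)) = 45369 + (-231426 - 184*233) = 45369 + (-231426 - 1*42872) = 45369 + (-231426 - 42872) = 45369 - 274298 = -228929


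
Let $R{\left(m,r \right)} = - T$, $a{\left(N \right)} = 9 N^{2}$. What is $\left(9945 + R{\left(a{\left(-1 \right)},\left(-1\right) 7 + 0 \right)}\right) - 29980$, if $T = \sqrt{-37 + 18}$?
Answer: $-20035 - i \sqrt{19} \approx -20035.0 - 4.3589 i$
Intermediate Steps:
$T = i \sqrt{19}$ ($T = \sqrt{-19} = i \sqrt{19} \approx 4.3589 i$)
$R{\left(m,r \right)} = - i \sqrt{19}$
$\left(9945 + R{\left(a{\left(-1 \right)},\left(-1\right) 7 + 0 \right)}\right) - 29980 = \left(9945 - i \sqrt{19}\right) - 29980 = -20035 - i \sqrt{19}$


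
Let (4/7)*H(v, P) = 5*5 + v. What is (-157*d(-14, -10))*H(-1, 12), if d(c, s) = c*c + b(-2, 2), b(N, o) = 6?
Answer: -1331988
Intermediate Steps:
H(v, P) = 175/4 + 7*v/4 (H(v, P) = 7*(5*5 + v)/4 = 7*(25 + v)/4 = 175/4 + 7*v/4)
d(c, s) = 6 + c**2 (d(c, s) = c*c + 6 = c**2 + 6 = 6 + c**2)
(-157*d(-14, -10))*H(-1, 12) = (-157*(6 + (-14)**2))*(175/4 + (7/4)*(-1)) = (-157*(6 + 196))*(175/4 - 7/4) = -157*202*42 = -31714*42 = -1331988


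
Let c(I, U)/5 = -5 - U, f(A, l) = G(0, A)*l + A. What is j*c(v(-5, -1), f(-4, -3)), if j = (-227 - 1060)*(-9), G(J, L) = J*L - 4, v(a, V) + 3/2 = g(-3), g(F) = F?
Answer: -752895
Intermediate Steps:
v(a, V) = -9/2 (v(a, V) = -3/2 - 3 = -9/2)
G(J, L) = -4 + J*L
f(A, l) = A - 4*l (f(A, l) = (-4 + 0*A)*l + A = (-4 + 0)*l + A = -4*l + A = A - 4*l)
c(I, U) = -25 - 5*U (c(I, U) = 5*(-5 - U) = -25 - 5*U)
j = 11583 (j = -1287*(-9) = 11583)
j*c(v(-5, -1), f(-4, -3)) = 11583*(-25 - 5*(-4 - 4*(-3))) = 11583*(-25 - 5*(-4 + 12)) = 11583*(-25 - 5*8) = 11583*(-25 - 40) = 11583*(-65) = -752895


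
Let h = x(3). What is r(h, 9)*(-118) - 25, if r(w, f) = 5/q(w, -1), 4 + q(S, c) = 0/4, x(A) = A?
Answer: 245/2 ≈ 122.50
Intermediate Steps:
q(S, c) = -4 (q(S, c) = -4 + 0/4 = -4 + 0*(1/4) = -4 + 0 = -4)
h = 3
r(w, f) = -5/4 (r(w, f) = 5/(-4) = 5*(-1/4) = -5/4)
r(h, 9)*(-118) - 25 = -5/4*(-118) - 25 = 295/2 - 25 = 245/2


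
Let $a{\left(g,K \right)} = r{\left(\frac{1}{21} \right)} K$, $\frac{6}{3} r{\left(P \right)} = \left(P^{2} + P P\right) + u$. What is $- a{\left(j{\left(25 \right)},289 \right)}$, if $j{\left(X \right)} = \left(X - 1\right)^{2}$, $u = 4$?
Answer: $- \frac{255187}{441} \approx -578.66$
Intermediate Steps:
$j{\left(X \right)} = \left(-1 + X\right)^{2}$
$r{\left(P \right)} = 2 + P^{2}$ ($r{\left(P \right)} = \frac{\left(P^{2} + P P\right) + 4}{2} = \frac{\left(P^{2} + P^{2}\right) + 4}{2} = \frac{2 P^{2} + 4}{2} = \frac{4 + 2 P^{2}}{2} = 2 + P^{2}$)
$a{\left(g,K \right)} = \frac{883 K}{441}$ ($a{\left(g,K \right)} = \left(2 + \left(\frac{1}{21}\right)^{2}\right) K = \left(2 + \frac{1}{441}\right) K = \frac{883 K}{441}$)
$- a{\left(j{\left(25 \right)},289 \right)} = - \frac{883 \cdot 289}{441} = \left(-1\right) \frac{255187}{441} = - \frac{255187}{441}$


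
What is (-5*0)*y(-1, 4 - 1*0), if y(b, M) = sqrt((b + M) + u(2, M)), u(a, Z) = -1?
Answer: 0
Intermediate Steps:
y(b, M) = sqrt(-1 + M + b) (y(b, M) = sqrt((b + M) - 1) = sqrt((M + b) - 1) = sqrt(-1 + M + b))
(-5*0)*y(-1, 4 - 1*0) = (-5*0)*sqrt(-1 + (4 - 1*0) - 1) = 0*sqrt(-1 + (4 + 0) - 1) = 0*sqrt(-1 + 4 - 1) = 0*sqrt(2) = 0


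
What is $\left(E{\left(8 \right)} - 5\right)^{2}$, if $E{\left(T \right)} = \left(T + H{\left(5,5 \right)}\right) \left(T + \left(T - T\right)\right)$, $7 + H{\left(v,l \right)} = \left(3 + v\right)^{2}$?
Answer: $265225$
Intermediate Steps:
$H{\left(v,l \right)} = -7 + \left(3 + v\right)^{2}$
$E{\left(T \right)} = T \left(57 + T\right)$ ($E{\left(T \right)} = \left(T - \left(7 - \left(3 + 5\right)^{2}\right)\right) \left(T + \left(T - T\right)\right) = \left(T - \left(7 - 8^{2}\right)\right) \left(T + 0\right) = \left(T + \left(-7 + 64\right)\right) T = \left(T + 57\right) T = \left(57 + T\right) T = T \left(57 + T\right)$)
$\left(E{\left(8 \right)} - 5\right)^{2} = \left(8 \left(57 + 8\right) - 5\right)^{2} = \left(8 \cdot 65 - 5\right)^{2} = \left(520 - 5\right)^{2} = 515^{2} = 265225$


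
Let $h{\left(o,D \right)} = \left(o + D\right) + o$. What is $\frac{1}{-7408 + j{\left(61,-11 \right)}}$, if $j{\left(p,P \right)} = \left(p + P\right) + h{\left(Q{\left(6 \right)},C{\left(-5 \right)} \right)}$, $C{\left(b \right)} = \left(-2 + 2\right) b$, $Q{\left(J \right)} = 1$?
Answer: $- \frac{1}{7356} \approx -0.00013594$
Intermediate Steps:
$C{\left(b \right)} = 0$ ($C{\left(b \right)} = 0 b = 0$)
$h{\left(o,D \right)} = D + 2 o$ ($h{\left(o,D \right)} = \left(D + o\right) + o = D + 2 o$)
$j{\left(p,P \right)} = 2 + P + p$ ($j{\left(p,P \right)} = \left(p + P\right) + \left(0 + 2 \cdot 1\right) = \left(P + p\right) + \left(0 + 2\right) = \left(P + p\right) + 2 = 2 + P + p$)
$\frac{1}{-7408 + j{\left(61,-11 \right)}} = \frac{1}{-7408 + \left(2 - 11 + 61\right)} = \frac{1}{-7408 + 52} = \frac{1}{-7356} = - \frac{1}{7356}$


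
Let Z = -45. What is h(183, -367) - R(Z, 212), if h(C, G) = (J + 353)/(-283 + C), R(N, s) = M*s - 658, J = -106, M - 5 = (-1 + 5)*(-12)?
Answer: 977153/100 ≈ 9771.5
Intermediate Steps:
M = -43 (M = 5 + (-1 + 5)*(-12) = 5 + 4*(-12) = 5 - 48 = -43)
R(N, s) = -658 - 43*s (R(N, s) = -43*s - 658 = -658 - 43*s)
h(C, G) = 247/(-283 + C) (h(C, G) = (-106 + 353)/(-283 + C) = 247/(-283 + C))
h(183, -367) - R(Z, 212) = 247/(-283 + 183) - (-658 - 43*212) = 247/(-100) - (-658 - 9116) = 247*(-1/100) - 1*(-9774) = -247/100 + 9774 = 977153/100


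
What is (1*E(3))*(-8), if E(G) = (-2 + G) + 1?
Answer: -16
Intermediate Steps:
E(G) = -1 + G
(1*E(3))*(-8) = (1*(-1 + 3))*(-8) = (1*2)*(-8) = 2*(-8) = -16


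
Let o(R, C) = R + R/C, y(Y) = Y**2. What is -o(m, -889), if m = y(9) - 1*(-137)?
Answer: -193584/889 ≈ -217.75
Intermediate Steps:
m = 218 (m = 9**2 - 1*(-137) = 81 + 137 = 218)
-o(m, -889) = -(218 + 218/(-889)) = -(218 + 218*(-1/889)) = -(218 - 218/889) = -1*193584/889 = -193584/889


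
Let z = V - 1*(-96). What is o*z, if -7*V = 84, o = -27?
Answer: -2268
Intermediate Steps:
V = -12 (V = -⅐*84 = -12)
z = 84 (z = -12 - 1*(-96) = -12 + 96 = 84)
o*z = -27*84 = -2268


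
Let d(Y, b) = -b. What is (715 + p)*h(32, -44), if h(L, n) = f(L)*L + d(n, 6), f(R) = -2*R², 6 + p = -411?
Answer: -19531516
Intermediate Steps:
p = -417 (p = -6 - 411 = -417)
h(L, n) = -6 - 2*L³ (h(L, n) = (-2*L²)*L - 1*6 = -2*L³ - 6 = -6 - 2*L³)
(715 + p)*h(32, -44) = (715 - 417)*(-6 - 2*32³) = 298*(-6 - 2*32768) = 298*(-6 - 65536) = 298*(-65542) = -19531516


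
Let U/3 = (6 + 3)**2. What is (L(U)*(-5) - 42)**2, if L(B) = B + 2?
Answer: 1605289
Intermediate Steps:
U = 243 (U = 3*(6 + 3)**2 = 3*9**2 = 3*81 = 243)
L(B) = 2 + B
(L(U)*(-5) - 42)**2 = ((2 + 243)*(-5) - 42)**2 = (245*(-5) - 42)**2 = (-1225 - 42)**2 = (-1267)**2 = 1605289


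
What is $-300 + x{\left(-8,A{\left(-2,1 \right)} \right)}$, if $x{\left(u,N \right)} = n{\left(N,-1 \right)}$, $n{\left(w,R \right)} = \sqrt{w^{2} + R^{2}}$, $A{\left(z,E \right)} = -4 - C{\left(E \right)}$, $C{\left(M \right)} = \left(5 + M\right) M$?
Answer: $-300 + \sqrt{101} \approx -289.95$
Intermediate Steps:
$C{\left(M \right)} = M \left(5 + M\right)$
$A{\left(z,E \right)} = -4 - E \left(5 + E\right)$
$n{\left(w,R \right)} = \sqrt{R^{2} + w^{2}}$
$x{\left(u,N \right)} = \sqrt{1 + N^{2}}$ ($x{\left(u,N \right)} = \sqrt{\left(-1\right)^{2} + N^{2}} = \sqrt{1 + N^{2}}$)
$-300 + x{\left(-8,A{\left(-2,1 \right)} \right)} = -300 + \sqrt{1 + \left(-4 - 1 \left(5 + 1\right)\right)^{2}} = -300 + \sqrt{1 + \left(-4 - 1 \cdot 6\right)^{2}} = -300 + \sqrt{1 + \left(-4 - 6\right)^{2}} = -300 + \sqrt{1 + \left(-10\right)^{2}} = -300 + \sqrt{1 + 100} = -300 + \sqrt{101}$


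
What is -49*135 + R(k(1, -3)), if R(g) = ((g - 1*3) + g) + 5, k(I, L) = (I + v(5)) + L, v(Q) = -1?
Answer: -6619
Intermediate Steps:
k(I, L) = -1 + I + L (k(I, L) = (I - 1) + L = (-1 + I) + L = -1 + I + L)
R(g) = 2 + 2*g (R(g) = ((g - 3) + g) + 5 = ((-3 + g) + g) + 5 = (-3 + 2*g) + 5 = 2 + 2*g)
-49*135 + R(k(1, -3)) = -49*135 + (2 + 2*(-1 + 1 - 3)) = -6615 + (2 + 2*(-3)) = -6615 + (2 - 6) = -6615 - 4 = -6619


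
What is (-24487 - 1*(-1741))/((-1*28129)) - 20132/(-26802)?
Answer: 587965660/376956729 ≈ 1.5598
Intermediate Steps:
(-24487 - 1*(-1741))/((-1*28129)) - 20132/(-26802) = (-24487 + 1741)/(-28129) - 20132*(-1/26802) = -22746*(-1/28129) + 10066/13401 = 22746/28129 + 10066/13401 = 587965660/376956729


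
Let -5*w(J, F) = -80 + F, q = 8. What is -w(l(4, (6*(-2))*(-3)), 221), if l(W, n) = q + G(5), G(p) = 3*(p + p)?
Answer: 141/5 ≈ 28.200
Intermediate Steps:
G(p) = 6*p (G(p) = 3*(2*p) = 6*p)
l(W, n) = 38 (l(W, n) = 8 + 6*5 = 8 + 30 = 38)
w(J, F) = 16 - F/5 (w(J, F) = -(-80 + F)/5 = 16 - F/5)
-w(l(4, (6*(-2))*(-3)), 221) = -(16 - 1/5*221) = -(16 - 221/5) = -1*(-141/5) = 141/5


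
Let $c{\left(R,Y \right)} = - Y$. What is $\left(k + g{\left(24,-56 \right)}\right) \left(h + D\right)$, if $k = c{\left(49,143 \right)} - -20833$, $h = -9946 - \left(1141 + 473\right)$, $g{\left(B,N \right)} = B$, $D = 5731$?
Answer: $-120741906$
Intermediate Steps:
$h = -11560$ ($h = -9946 - 1614 = -11560$)
$k = 20690$ ($k = \left(-1\right) 143 - -20833 = -143 + 20833 = 20690$)
$\left(k + g{\left(24,-56 \right)}\right) \left(h + D\right) = \left(20690 + 24\right) \left(-11560 + 5731\right) = 20714 \left(-5829\right) = -120741906$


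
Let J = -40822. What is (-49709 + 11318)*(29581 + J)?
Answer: 431553231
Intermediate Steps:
(-49709 + 11318)*(29581 + J) = (-49709 + 11318)*(29581 - 40822) = -38391*(-11241) = 431553231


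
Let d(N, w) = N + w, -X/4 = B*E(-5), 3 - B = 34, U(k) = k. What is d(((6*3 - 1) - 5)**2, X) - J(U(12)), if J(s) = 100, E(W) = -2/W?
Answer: 468/5 ≈ 93.600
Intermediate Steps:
B = -31 (B = 3 - 1*34 = 3 - 34 = -31)
X = 248/5 (X = -(-124)*(-2/(-5)) = -(-124)*(-2*(-1/5)) = -(-124)*2/5 = -4*(-62/5) = 248/5 ≈ 49.600)
d(((6*3 - 1) - 5)**2, X) - J(U(12)) = (((6*3 - 1) - 5)**2 + 248/5) - 1*100 = (((18 - 1) - 5)**2 + 248/5) - 100 = ((17 - 5)**2 + 248/5) - 100 = (12**2 + 248/5) - 100 = (144 + 248/5) - 100 = 968/5 - 100 = 468/5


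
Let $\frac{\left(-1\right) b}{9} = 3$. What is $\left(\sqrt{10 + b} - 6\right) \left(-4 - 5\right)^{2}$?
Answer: $-486 + 81 i \sqrt{17} \approx -486.0 + 333.97 i$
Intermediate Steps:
$b = -27$ ($b = \left(-9\right) 3 = -27$)
$\left(\sqrt{10 + b} - 6\right) \left(-4 - 5\right)^{2} = \left(\sqrt{10 - 27} - 6\right) \left(-4 - 5\right)^{2} = \left(\sqrt{-17} - 6\right) \left(-9\right)^{2} = \left(i \sqrt{17} - 6\right) 81 = \left(-6 + i \sqrt{17}\right) 81 = -486 + 81 i \sqrt{17}$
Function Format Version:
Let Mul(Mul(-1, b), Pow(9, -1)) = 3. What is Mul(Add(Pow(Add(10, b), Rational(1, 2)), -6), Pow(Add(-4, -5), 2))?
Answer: Add(-486, Mul(81, I, Pow(17, Rational(1, 2)))) ≈ Add(-486.00, Mul(333.97, I))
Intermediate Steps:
b = -27 (b = Mul(-9, 3) = -27)
Mul(Add(Pow(Add(10, b), Rational(1, 2)), -6), Pow(Add(-4, -5), 2)) = Mul(Add(Pow(Add(10, -27), Rational(1, 2)), -6), Pow(Add(-4, -5), 2)) = Mul(Add(Pow(-17, Rational(1, 2)), -6), Pow(-9, 2)) = Mul(Add(Mul(I, Pow(17, Rational(1, 2))), -6), 81) = Mul(Add(-6, Mul(I, Pow(17, Rational(1, 2)))), 81) = Add(-486, Mul(81, I, Pow(17, Rational(1, 2))))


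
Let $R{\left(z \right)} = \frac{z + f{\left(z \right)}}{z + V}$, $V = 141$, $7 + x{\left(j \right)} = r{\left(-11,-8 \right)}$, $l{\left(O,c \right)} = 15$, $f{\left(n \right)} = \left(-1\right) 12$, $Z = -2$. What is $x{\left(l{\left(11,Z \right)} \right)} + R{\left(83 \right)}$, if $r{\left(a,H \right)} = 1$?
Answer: $- \frac{1273}{224} \approx -5.683$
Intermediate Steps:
$f{\left(n \right)} = -12$
$x{\left(j \right)} = -6$ ($x{\left(j \right)} = -7 + 1 = -6$)
$R{\left(z \right)} = \frac{-12 + z}{141 + z}$ ($R{\left(z \right)} = \frac{z - 12}{z + 141} = \frac{-12 + z}{141 + z}$)
$x{\left(l{\left(11,Z \right)} \right)} + R{\left(83 \right)} = -6 + \frac{-12 + 83}{141 + 83} = -6 + \frac{1}{224} \cdot 71 = -6 + \frac{71}{224} = - \frac{1273}{224}$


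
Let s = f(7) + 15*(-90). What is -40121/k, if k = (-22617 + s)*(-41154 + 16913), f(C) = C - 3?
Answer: -40121/580887083 ≈ -6.9069e-5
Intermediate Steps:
f(C) = -3 + C
s = -1346 (s = (-3 + 7) + 15*(-90) = 4 - 1350 = -1346)
k = 580887083 (k = (-22617 - 1346)*(-41154 + 16913) = -23963*(-24241) = 580887083)
-40121/k = -40121/580887083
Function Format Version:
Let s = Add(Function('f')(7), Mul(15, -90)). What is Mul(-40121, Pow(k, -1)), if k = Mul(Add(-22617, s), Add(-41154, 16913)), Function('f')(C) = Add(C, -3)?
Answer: Rational(-40121, 580887083) ≈ -6.9069e-5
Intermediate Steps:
Function('f')(C) = Add(-3, C)
s = -1346 (s = Add(Add(-3, 7), Mul(15, -90)) = Add(4, -1350) = -1346)
k = 580887083 (k = Mul(Add(-22617, -1346), Add(-41154, 16913)) = Mul(-23963, -24241) = 580887083)
Mul(-40121, Pow(k, -1)) = Mul(-40121, Pow(580887083, -1)) = Mul(-40121, Rational(1, 580887083)) = Rational(-40121, 580887083)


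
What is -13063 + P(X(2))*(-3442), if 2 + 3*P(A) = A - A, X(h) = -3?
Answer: -32305/3 ≈ -10768.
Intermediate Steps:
P(A) = -2/3 (P(A) = -2/3 + (A - A)/3 = -2/3 + (1/3)*0 = -2/3 + 0 = -2/3)
-13063 + P(X(2))*(-3442) = -13063 - 2/3*(-3442) = -13063 + 6884/3 = -32305/3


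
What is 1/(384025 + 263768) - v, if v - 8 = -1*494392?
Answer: 320258494513/647793 ≈ 4.9438e+5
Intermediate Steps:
v = -494384 (v = 8 - 1*494392 = 8 - 494392 = -494384)
1/(384025 + 263768) - v = 1/(384025 + 263768) - 1*(-494384) = 1/647793 + 494384 = 320258494513/647793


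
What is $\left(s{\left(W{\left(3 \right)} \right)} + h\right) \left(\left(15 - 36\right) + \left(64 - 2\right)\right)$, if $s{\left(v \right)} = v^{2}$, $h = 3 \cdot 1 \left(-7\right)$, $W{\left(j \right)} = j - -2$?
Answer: $164$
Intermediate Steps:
$W{\left(j \right)} = 2 + j$ ($W{\left(j \right)} = j + 2 = 2 + j$)
$h = -21$ ($h = 3 \left(-7\right) = -21$)
$\left(s{\left(W{\left(3 \right)} \right)} + h\right) \left(\left(15 - 36\right) + \left(64 - 2\right)\right) = \left(\left(2 + 3\right)^{2} - 21\right) \left(\left(15 - 36\right) + \left(64 - 2\right)\right) = \left(5^{2} - 21\right) \left(-21 + \left(64 - 2\right)\right) = \left(25 - 21\right) \left(-21 + 62\right) = 4 \cdot 41 = 164$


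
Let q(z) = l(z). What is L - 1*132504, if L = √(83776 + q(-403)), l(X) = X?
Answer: -132504 + √83373 ≈ -1.3222e+5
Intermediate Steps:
q(z) = z
L = √83373 (L = √(83776 - 403) = √83373 ≈ 288.74)
L - 1*132504 = √83373 - 1*132504 = √83373 - 132504 = -132504 + √83373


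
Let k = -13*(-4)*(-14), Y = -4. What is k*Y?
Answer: 2912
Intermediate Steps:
k = -728 (k = 52*(-14) = -728)
k*Y = -728*(-4) = 2912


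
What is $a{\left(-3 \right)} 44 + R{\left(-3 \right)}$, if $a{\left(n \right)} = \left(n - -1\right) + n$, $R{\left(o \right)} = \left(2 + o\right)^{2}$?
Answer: $-219$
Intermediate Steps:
$a{\left(n \right)} = 1 + 2 n$ ($a{\left(n \right)} = \left(n + 1\right) + n = \left(1 + n\right) + n = 1 + 2 n$)
$a{\left(-3 \right)} 44 + R{\left(-3 \right)} = \left(1 + 2 \left(-3\right)\right) 44 + \left(2 - 3\right)^{2} = \left(1 - 6\right) 44 + \left(-1\right)^{2} = \left(-5\right) 44 + 1 = -220 + 1 = -219$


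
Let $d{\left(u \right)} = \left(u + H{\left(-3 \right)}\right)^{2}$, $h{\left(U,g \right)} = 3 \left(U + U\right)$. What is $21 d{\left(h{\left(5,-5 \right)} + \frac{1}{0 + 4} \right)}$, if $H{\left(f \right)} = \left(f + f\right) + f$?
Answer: $\frac{151725}{16} \approx 9482.8$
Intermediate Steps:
$h{\left(U,g \right)} = 6 U$ ($h{\left(U,g \right)} = 3 \cdot 2 U = 6 U$)
$H{\left(f \right)} = 3 f$ ($H{\left(f \right)} = 2 f + f = 3 f$)
$d{\left(u \right)} = \left(-9 + u\right)^{2}$ ($d{\left(u \right)} = \left(u + 3 \left(-3\right)\right)^{2} = \left(u - 9\right)^{2} = \left(-9 + u\right)^{2}$)
$21 d{\left(h{\left(5,-5 \right)} + \frac{1}{0 + 4} \right)} = 21 \left(-9 + \left(6 \cdot 5 + \frac{1}{0 + 4}\right)\right)^{2} = 21 \left(-9 + \left(30 + \frac{1}{4}\right)\right)^{2} = 21 \left(-9 + \frac{121}{4}\right)^{2} = 21 \left(\frac{85}{4}\right)^{2} = 21 \cdot \frac{7225}{16} = \frac{151725}{16}$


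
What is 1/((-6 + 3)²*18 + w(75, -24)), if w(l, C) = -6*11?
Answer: 1/96 ≈ 0.010417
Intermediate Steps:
w(l, C) = -66
1/((-6 + 3)²*18 + w(75, -24)) = 1/((-6 + 3)²*18 - 66) = 1/((-3)²*18 - 66) = 1/(9*18 - 66) = 1/(162 - 66) = 1/96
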